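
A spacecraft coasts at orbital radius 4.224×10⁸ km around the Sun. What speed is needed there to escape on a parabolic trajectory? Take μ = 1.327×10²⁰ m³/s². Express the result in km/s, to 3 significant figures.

v_esc ≈ 25.1 km/s

r = 4.224×10⁸ km = 4.224×10¹¹ m.
Escape speed v_esc = √(2μ/r) = √(2 × 1.327×10²⁰ / 4.224×10¹¹) = √(6.283×10⁸) = 25070 m/s.
= 25.07 km/s.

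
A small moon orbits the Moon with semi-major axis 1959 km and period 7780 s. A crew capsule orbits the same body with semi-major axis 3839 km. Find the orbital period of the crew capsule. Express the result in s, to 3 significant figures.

Kepler's third law: T² ∝ a³, so T₂ = T₁ (a₂/a₁)^(3/2).
a₂/a₁ = 1.960, (a₂/a₁)^(3/2) = 2.743.
T₂ = 7780 × 2.743 = 21340 s.

T₂ ≈ 21300 s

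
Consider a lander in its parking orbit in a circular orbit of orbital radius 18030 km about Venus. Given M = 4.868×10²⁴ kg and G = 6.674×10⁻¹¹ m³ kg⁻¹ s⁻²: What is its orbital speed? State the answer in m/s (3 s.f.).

μ = GM = 6.674×10⁻¹¹ × 4.868×10²⁴ = 3.249×10¹⁴ m³/s².
r = 18030 km = 1.803×10⁷ m.
For a circular orbit v = √(μ/r) = √(3.249×10¹⁴ / 1.803×10⁷) = √(1.802×10⁷) = 4245 m/s.

v ≈ 4240 m/s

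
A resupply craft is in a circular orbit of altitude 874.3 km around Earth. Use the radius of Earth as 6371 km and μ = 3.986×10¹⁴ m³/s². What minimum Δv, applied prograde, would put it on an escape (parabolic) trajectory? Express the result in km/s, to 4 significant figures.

r = 6371 + 874.3 = 7245.3 km = 7.2453×10⁶ m.
Circular speed v_c = √(μ/r) = 7417 m/s.
Escape speed v_esc = √(2μ/r) = √2 × v_c = 10490 m/s.
Δv = v_esc − v_c = 3072 m/s = 3.072 km/s.

Δv ≈ 3.072 km/s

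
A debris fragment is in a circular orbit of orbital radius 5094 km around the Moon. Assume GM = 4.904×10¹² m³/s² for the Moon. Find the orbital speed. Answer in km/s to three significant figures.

r = 5094 km = 5.094×10⁶ m.
For a circular orbit v = √(μ/r) = √(4.904×10¹² / 5.094×10⁶) = √(9.627×10⁵) = 981.2 m/s.
That is 0.9812 km/s.

v ≈ 0.981 km/s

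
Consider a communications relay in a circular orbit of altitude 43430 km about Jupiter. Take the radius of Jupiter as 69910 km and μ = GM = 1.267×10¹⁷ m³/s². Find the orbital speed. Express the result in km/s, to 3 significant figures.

r = 69910 + 43430 = 113340 km = 1.1334×10⁸ m.
For a circular orbit v = √(μ/r) = √(1.267×10¹⁷ / 1.133×10⁸) = √(1.118×10⁹) = 33430 m/s.
That is 33.43 km/s.

v ≈ 33.4 km/s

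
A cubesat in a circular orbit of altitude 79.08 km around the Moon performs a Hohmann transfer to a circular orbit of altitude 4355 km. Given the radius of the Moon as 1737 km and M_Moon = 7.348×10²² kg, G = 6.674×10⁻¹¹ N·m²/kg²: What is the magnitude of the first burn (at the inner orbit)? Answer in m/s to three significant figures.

μ = GM = 6.674×10⁻¹¹ × 7.348×10²² = 4.904×10¹² m³/s².
r₁ = 1737 + 79.08 = 1816.1 km = 1.8161×10⁶ m.
r₂ = 1737 + 4355 = 6092.0 km = 6.0920×10⁶ m.
Transfer ellipse a_t = (r₁ + r₂)/2 = 3.954×10⁶ m.
At r₁: circular v_c1 = √(μ/r₁) = 1643 m/s; transfer-perilune v_p = √[μ(2/r₁ − 1/a_t)] = 2040 m/s.
Δv₁ = v_p − v_c1 = 396.4 m/s.

Δv ≈ 396 m/s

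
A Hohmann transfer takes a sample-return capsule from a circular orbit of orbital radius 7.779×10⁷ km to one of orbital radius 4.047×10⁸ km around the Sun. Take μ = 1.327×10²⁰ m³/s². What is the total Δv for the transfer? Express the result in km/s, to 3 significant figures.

r₁ = 7.779×10⁷ km = 7.779×10¹⁰ m.
r₂ = 4.047×10⁸ km = 4.047×10¹¹ m.
Transfer ellipse a_t = (r₁ + r₂)/2 = 2.412×10¹¹ m.
At r₁: circular v_c1 = √(μ/r₁) = 41300 m/s; transfer-perihelion v_p = √[μ(2/r₁ − 1/a_t)] = 53490 m/s.
Δv₁ = v_p − v_c1 = 12190 m/s.
At r₂: circular v_c2 = √(μ/r₂) = 18110 m/s; transfer-aphelion v_a = √[μ(2/r₂ − 1/a_t)] = 10280 m/s.
Δv₂ = v_c2 − v_a = 7825 m/s.
Total Δv = Δv₁ + Δv₂ = 20020 m/s = 20.02 km/s.

Δv_total ≈ 20.0 km/s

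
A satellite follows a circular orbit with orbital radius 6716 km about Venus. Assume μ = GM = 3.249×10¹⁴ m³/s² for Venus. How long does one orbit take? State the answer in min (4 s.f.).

T ≈ 101.1 min

r = 6716 km = 6.716×10⁶ m.
Kepler's third law: T = 2π√(r³/μ) = 2π√((6.716×10⁶)³ / 3.249×10¹⁴).
r³/μ = 9.324×10⁵ s², so T = 2π × 9.656×10² = 6.067×10³ s.
Converting: 6.067×10³ s ÷ 60.00 = 101.1 min.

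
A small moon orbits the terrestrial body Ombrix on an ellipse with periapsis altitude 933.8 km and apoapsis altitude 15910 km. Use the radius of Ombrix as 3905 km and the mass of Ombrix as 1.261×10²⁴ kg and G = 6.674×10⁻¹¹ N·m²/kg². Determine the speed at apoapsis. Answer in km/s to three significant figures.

μ = GM = 6.674×10⁻¹¹ × 1.261×10²⁴ = 8.416×10¹³ m³/s².
r_p = 3905 + 933.8 = 4838.8 km = 4.8388×10⁶ m.
r_a = 3905 + 15910 = 19815 km = 1.9815×10⁷ m.
Semi-major axis a = (r_p + r_a)/2 = 12327 km = 1.233×10⁷ m.
Vis-viva: v² = μ(2/r − 1/a) = 8.416×10¹³ × (1.009×10⁻⁷ − 8.112×10⁻⁸) = 1.667×10⁶ m²/s².
v = 1291 m/s = 1.291 km/s.

v ≈ 1.29 km/s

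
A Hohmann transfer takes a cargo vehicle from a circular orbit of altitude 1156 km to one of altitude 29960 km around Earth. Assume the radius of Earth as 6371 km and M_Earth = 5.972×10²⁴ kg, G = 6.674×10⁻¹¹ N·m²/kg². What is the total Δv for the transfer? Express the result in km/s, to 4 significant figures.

Δv_total ≈ 3.461 km/s

μ = GM = 6.674×10⁻¹¹ × 5.972×10²⁴ = 3.986×10¹⁴ m³/s².
r₁ = 6371 + 1156 = 7527.0 km = 7.5270×10⁶ m.
r₂ = 6371 + 29960 = 36331 km = 3.6331×10⁷ m.
Transfer ellipse a_t = (r₁ + r₂)/2 = 2.193×10⁷ m.
At r₁: circular v_c1 = √(μ/r₁) = 7277 m/s; transfer-perigee v_p = √[μ(2/r₁ − 1/a_t)] = 9366 m/s.
Δv₁ = v_p − v_c1 = 2090 m/s.
At r₂: circular v_c2 = √(μ/r₂) = 3312 m/s; transfer-apogee v_a = √[μ(2/r₂ − 1/a_t)] = 1941 m/s.
Δv₂ = v_c2 − v_a = 1372 m/s.
Total Δv = Δv₁ + Δv₂ = 3461 m/s = 3.461 km/s.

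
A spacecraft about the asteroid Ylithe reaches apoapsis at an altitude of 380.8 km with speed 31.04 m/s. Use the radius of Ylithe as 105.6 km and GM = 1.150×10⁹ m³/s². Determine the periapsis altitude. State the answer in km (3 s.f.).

periapsis altitude ≈ 18.9 km

r_a = 105.6 + 380.8 = 486.40 km = 4.864×10⁵ m.
Specific energy ε = v²/2 − μ/r = -1.883×10³ J/kg, so a = −μ/(2ε) = 3.054×10⁵ m.
The apsides satisfy r_p + r_a = 2a, so the periapsis radius is 2a − r_a = 1.245×10⁵ m = 124.47 km.
Periapsis altitude = 124.47 − 105.6 = 18.868 km.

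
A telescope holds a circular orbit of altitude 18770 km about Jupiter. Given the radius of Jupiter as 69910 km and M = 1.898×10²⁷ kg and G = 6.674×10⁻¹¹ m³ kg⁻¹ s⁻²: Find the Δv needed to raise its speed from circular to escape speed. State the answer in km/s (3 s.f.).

μ = GM = 6.674×10⁻¹¹ × 1.898×10²⁷ = 1.267×10¹⁷ m³/s².
r = 69910 + 18770 = 88680 km = 8.8680×10⁷ m.
Circular speed v_c = √(μ/r) = 37790 m/s.
Escape speed v_esc = √(2μ/r) = √2 × v_c = 53450 m/s.
Δv = v_esc − v_c = 15650 m/s = 15.65 km/s.

Δv ≈ 15.7 km/s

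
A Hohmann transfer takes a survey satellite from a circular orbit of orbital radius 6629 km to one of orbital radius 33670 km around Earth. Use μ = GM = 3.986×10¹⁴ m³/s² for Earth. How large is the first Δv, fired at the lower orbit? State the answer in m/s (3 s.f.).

Δv ≈ 2270 m/s

r₁ = 6629 km = 6.629×10⁶ m.
r₂ = 33670 km = 3.367×10⁷ m.
Transfer ellipse a_t = (r₁ + r₂)/2 = 2.015×10⁷ m.
At r₁: circular v_c1 = √(μ/r₁) = 7754 m/s; transfer-perigee v_p = √[μ(2/r₁ − 1/a_t)] = 10020 m/s.
Δv₁ = v_p − v_c1 = 2270 m/s.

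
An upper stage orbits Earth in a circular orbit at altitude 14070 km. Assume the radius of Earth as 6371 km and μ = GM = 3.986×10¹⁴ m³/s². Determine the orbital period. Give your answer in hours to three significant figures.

r = 6371 + 14070 = 20441 km = 2.0441×10⁷ m.
Kepler's third law: T = 2π√(r³/μ) = 2π√((2.044×10⁷)³ / 3.986×10¹⁴).
r³/μ = 2.143×10⁷ s², so T = 2π × 4.629×10³ = 2.908×10⁴ s.
Converting: 2.908×10⁴ s ÷ 3600 = 8.079 hours.

T ≈ 8.08 hours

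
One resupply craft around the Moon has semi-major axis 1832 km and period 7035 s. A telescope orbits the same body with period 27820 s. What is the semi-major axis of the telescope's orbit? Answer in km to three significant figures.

Kepler's third law: a³ ∝ T², so a₂ = a₁ (T₂/T₁)^(2/3).
T₂/T₁ = 3.955, (T₂/T₁)^(2/3) = 2.501.
a₂ = 1832 × 2.501 = 4581 km.

a₂ ≈ 4580 km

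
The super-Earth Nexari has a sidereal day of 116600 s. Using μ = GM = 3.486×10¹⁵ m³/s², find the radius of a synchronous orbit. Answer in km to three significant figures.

A synchronous orbit has period T, so by Kepler's third law a = (μT²/4π²)^(1/3).
μT²/4π² = 3.486×10¹⁵ × (1.166×10⁵)² / 39.48 = 1.201×10²⁴ m³.
a = 1.063×10⁸ m = 1.0628×10⁵ km.

r_sync ≈ 1.06×10⁵ km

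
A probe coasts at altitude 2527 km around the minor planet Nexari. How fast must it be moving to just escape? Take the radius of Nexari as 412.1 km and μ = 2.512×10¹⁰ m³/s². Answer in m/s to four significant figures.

r = 412.1 + 2527 = 2939.1 km = 2.9391×10⁶ m.
Escape speed v_esc = √(2μ/r) = √(2 × 2.512×10¹⁰ / 2.939×10⁶) = √(1.709×10⁴) = 130.7 m/s.

v_esc ≈ 130.7 m/s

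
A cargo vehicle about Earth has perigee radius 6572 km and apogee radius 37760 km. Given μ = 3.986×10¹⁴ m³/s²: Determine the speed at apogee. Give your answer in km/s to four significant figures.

v ≈ 1.769 km/s

Semi-major axis a = (r_p + r_a)/2 = 22166 km = 2.217×10⁷ m.
Vis-viva: v² = μ(2/r − 1/a) = 3.986×10¹⁴ × (5.297×10⁻⁸ − 4.511×10⁻⁸) = 3.130×10⁶ m²/s².
v = 1769 m/s = 1.769 km/s.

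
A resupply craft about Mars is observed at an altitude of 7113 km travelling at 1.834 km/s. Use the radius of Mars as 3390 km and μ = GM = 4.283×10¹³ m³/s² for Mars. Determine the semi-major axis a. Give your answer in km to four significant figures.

a ≈ 8937 km

r = 3390 + 7113 = 10503 km = 1.050×10⁷ m.
Specific orbital energy ε = v²/2 − μ/r = (1834)²/2 − 4.283×10¹³/1.050×10⁷ = -2.396×10⁶ J/kg.
Since ε = −μ/(2a), a = −μ/(2ε) = 8.937×10⁶ m = 8937.4 km.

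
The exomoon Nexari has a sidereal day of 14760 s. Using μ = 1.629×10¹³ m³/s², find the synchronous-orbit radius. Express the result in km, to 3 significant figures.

r_sync ≈ 4480 km

A synchronous orbit has period T, so by Kepler's third law a = (μT²/4π²)^(1/3).
μT²/4π² = 1.629×10¹³ × (1.476×10⁴)² / 39.48 = 8.989×10¹⁹ m³.
a = 4.480×10⁶ m = 4479.7 km.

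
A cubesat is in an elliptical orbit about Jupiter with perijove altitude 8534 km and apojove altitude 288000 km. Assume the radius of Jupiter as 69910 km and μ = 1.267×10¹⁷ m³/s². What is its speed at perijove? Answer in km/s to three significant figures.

v ≈ 51.5 km/s

r_p = 69910 + 8534 = 78444 km = 7.8444×10⁷ m.
r_a = 69910 + 288000 = 357910 km = 3.5791×10⁸ m.
Semi-major axis a = (r_p + r_a)/2 = 2.1818×10⁵ km = 2.182×10⁸ m.
Vis-viva: v² = μ(2/r − 1/a) = 1.267×10¹⁷ × (2.550×10⁻⁸ − 4.583×10⁻⁹) = 2.650×10⁹ m²/s².
v = 51470 m/s = 51.47 km/s.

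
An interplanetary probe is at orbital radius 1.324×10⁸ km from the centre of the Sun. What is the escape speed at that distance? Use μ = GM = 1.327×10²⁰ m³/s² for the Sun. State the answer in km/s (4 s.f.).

v_esc ≈ 44.77 km/s

r = 1.324×10⁸ km = 1.324×10¹¹ m.
Escape speed v_esc = √(2μ/r) = √(2 × 1.327×10²⁰ / 1.324×10¹¹) = √(2.005×10⁹) = 44770 m/s.
= 44.77 km/s.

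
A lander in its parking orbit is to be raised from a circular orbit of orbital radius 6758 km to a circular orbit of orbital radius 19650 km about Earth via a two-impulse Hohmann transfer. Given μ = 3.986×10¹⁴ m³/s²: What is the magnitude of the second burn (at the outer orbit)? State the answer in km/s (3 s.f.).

Δv ≈ 1.28 km/s

r₁ = 6758 km = 6.758×10⁶ m.
r₂ = 19650 km = 1.965×10⁷ m.
Transfer ellipse a_t = (r₁ + r₂)/2 = 1.320×10⁷ m.
At r₁: circular v_c1 = √(μ/r₁) = 7680 m/s; transfer-perigee v_p = √[μ(2/r₁ − 1/a_t)] = 9369 m/s.
At r₂: circular v_c2 = √(μ/r₂) = 4504 m/s; transfer-apogee v_a = √[μ(2/r₂ − 1/a_t)] = 3222 m/s.
Δv₂ = v_c2 − v_a = 1282 m/s.
= 1.282 km/s.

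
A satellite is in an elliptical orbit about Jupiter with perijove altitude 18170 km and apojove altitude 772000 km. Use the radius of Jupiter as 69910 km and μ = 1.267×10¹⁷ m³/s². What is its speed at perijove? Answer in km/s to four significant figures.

v ≈ 51.03 km/s

r_p = 69910 + 18170 = 88080 km = 8.8080×10⁷ m.
r_a = 69910 + 772000 = 841910 km = 8.4191×10⁸ m.
Semi-major axis a = (r_p + r_a)/2 = 4.6500×10⁵ km = 4.650×10⁸ m.
Vis-viva: v² = μ(2/r − 1/a) = 1.267×10¹⁷ × (2.271×10⁻⁸ − 2.151×10⁻⁹) = 2.604×10⁹ m²/s².
v = 51030 m/s = 51.03 km/s.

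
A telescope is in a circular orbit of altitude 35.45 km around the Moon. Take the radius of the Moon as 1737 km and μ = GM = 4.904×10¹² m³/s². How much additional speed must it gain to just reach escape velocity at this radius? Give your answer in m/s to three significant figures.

Δv ≈ 689 m/s

r = 1737 + 35.45 = 1772.5 km = 1.7724×10⁶ m.
Circular speed v_c = √(μ/r) = 1663 m/s.
Escape speed v_esc = √(2μ/r) = √2 × v_c = 2352 m/s.
Δv = v_esc − v_c = 689.0 m/s.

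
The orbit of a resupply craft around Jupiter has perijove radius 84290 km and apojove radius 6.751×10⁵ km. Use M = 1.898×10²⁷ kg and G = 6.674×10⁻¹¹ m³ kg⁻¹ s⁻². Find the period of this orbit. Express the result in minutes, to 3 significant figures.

T ≈ 2180 minutes

μ = GM = 6.674×10⁻¹¹ × 1.898×10²⁷ = 1.267×10¹⁷ m³/s².
Semi-major axis a = (r_p + r_a)/2 = (84290 + 6.7510×10⁵)/2 = 3.7970×10⁵ km = 3.797×10⁸ m.
By Kepler's third law T = 2π√(a³/μ) = 2π × 2.079×10⁴ = 1.306×10⁵ s.
= 2177 minutes.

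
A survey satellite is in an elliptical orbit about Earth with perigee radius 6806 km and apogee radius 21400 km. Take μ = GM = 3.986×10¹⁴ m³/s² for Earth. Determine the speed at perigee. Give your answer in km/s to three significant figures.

Semi-major axis a = (r_p + r_a)/2 = 14103 km = 1.410×10⁷ m.
Vis-viva: v² = μ(2/r − 1/a) = 3.986×10¹⁴ × (2.939×10⁻⁷ − 7.091×10⁻⁸) = 8.887×10⁷ m²/s².
v = 9427 m/s = 9.427 km/s.

v ≈ 9.43 km/s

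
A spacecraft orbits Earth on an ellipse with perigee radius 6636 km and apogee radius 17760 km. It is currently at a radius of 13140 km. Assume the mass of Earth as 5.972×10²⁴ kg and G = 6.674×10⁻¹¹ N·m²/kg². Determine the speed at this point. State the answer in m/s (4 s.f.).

μ = GM = 6.674×10⁻¹¹ × 5.972×10²⁴ = 3.986×10¹⁴ m³/s².
Semi-major axis a = (r_p + r_a)/2 = 12198 km = 1.220×10⁷ m.
Vis-viva: v² = μ(2/r − 1/a) = 3.986×10¹⁴ × (1.522×10⁻⁷ − 8.198×10⁻⁸) = 2.799×10⁷ m²/s².
v = 5291 m/s.

v ≈ 5291 m/s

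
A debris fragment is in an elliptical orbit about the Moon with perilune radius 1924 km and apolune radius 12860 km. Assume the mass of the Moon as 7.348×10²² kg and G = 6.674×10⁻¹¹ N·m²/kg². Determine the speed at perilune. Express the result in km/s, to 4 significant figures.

μ = GM = 6.674×10⁻¹¹ × 7.348×10²² = 4.904×10¹² m³/s².
Semi-major axis a = (r_p + r_a)/2 = 7392.0 km = 7.392×10⁶ m.
Vis-viva: v² = μ(2/r − 1/a) = 4.904×10¹² × (1.040×10⁻⁶ − 1.353×10⁻⁷) = 4.434×10⁶ m²/s².
v = 2106 m/s = 2.106 km/s.

v ≈ 2.106 km/s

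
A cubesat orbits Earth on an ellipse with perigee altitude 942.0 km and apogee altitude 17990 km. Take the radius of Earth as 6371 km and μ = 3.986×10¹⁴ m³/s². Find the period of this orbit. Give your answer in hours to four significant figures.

r_p = 6371 + 942.0 = 7313.0 km = 7.3130×10⁶ m.
r_a = 6371 + 17990 = 24361 km = 2.4361×10⁷ m.
Semi-major axis a = (r_p + r_a)/2 = (7313.0 + 24361)/2 = 15837 km = 1.584×10⁷ m.
By Kepler's third law T = 2π√(a³/μ) = 2π × 3.157×10³ = 1.983×10⁴ s.
= 5.510 hours.

T ≈ 5.510 hours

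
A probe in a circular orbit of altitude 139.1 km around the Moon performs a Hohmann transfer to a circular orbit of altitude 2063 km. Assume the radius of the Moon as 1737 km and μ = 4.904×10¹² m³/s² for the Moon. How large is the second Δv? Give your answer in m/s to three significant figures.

r₁ = 1737 + 139.1 = 1876.1 km = 1.8761×10⁶ m.
r₂ = 1737 + 2063 = 3800.0 km = 3.8000×10⁶ m.
Transfer ellipse a_t = (r₁ + r₂)/2 = 2.838×10⁶ m.
At r₁: circular v_c1 = √(μ/r₁) = 1617 m/s; transfer-perilune v_p = √[μ(2/r₁ − 1/a_t)] = 1871 m/s.
At r₂: circular v_c2 = √(μ/r₂) = 1136 m/s; transfer-apolune v_a = √[μ(2/r₂ − 1/a_t)] = 923.6 m/s.
Δv₂ = v_c2 − v_a = 212.4 m/s.

Δv ≈ 212 m/s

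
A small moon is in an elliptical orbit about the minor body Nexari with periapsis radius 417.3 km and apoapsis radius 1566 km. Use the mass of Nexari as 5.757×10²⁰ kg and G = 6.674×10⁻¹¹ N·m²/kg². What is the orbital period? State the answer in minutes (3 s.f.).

μ = GM = 6.674×10⁻¹¹ × 5.757×10²⁰ = 3.842×10¹⁰ m³/s².
Semi-major axis a = (r_p + r_a)/2 = (417.30 + 1566.0)/2 = 991.65 km = 9.916×10⁵ m.
By Kepler's third law T = 2π√(a³/μ) = 2π × 5.038×10³ = 3.165×10⁴ s.
= 527.6 minutes.

T ≈ 528 minutes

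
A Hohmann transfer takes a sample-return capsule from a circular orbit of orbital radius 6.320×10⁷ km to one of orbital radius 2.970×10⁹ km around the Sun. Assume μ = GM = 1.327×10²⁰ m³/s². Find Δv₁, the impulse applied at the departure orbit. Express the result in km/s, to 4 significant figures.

r₁ = 6.320×10⁷ km = 6.320×10¹⁰ m.
r₂ = 2.970×10⁹ km = 2.970×10¹² m.
Transfer ellipse a_t = (r₁ + r₂)/2 = 1.517×10¹² m.
At r₁: circular v_c1 = √(μ/r₁) = 45820 m/s; transfer-perihelion v_p = √[μ(2/r₁ − 1/a_t)] = 64120 m/s.
Δv₁ = v_p − v_c1 = 18300 m/s.
= 18.30 km/s.

Δv ≈ 18.30 km/s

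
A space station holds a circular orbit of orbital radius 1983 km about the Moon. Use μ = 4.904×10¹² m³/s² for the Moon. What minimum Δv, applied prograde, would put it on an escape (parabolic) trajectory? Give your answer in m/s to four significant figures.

r = 1983 km = 1.983×10⁶ m.
Circular speed v_c = √(μ/r) = 1573 m/s.
Escape speed v_esc = √(2μ/r) = √2 × v_c = 2224 m/s.
Δv = v_esc − v_c = 651.4 m/s.

Δv ≈ 651.4 m/s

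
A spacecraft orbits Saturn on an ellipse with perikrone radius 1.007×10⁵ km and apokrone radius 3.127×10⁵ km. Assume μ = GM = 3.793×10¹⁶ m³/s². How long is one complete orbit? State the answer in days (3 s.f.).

T ≈ 1.11 days

Semi-major axis a = (r_p + r_a)/2 = (1.0070×10⁵ + 3.1270×10⁵)/2 = 2.0670×10⁵ km = 2.067×10⁸ m.
By Kepler's third law T = 2π√(a³/μ) = 2π × 1.526×10⁴ = 9.587×10⁴ s.
= 1.110 days.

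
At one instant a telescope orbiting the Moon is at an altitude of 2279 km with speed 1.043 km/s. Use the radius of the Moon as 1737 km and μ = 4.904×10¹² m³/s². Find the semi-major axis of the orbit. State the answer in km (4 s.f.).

a ≈ 3621 km

r = 1737 + 2279 = 4016.0 km = 4.016×10⁶ m.
Specific orbital energy ε = v²/2 − μ/r = (1043)²/2 − 4.904×10¹²/4.016×10⁶ = -6.772×10⁵ J/kg.
Since ε = −μ/(2a), a = −μ/(2ε) = 3.621×10⁶ m = 3620.8 km.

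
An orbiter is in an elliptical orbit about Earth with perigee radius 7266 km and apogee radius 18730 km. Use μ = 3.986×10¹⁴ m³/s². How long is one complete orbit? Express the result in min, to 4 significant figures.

Semi-major axis a = (r_p + r_a)/2 = (7266.0 + 18730)/2 = 12998 km = 1.300×10⁷ m.
By Kepler's third law T = 2π√(a³/μ) = 2π × 2.347×10³ = 1.475×10⁴ s.
= 245.8 min.

T ≈ 245.8 min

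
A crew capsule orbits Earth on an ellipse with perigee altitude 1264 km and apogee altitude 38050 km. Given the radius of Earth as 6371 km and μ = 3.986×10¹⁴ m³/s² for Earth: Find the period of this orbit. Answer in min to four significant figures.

T ≈ 696.5 min

r_p = 6371 + 1264 = 7635.0 km = 7.6350×10⁶ m.
r_a = 6371 + 38050 = 44421 km = 4.4421×10⁷ m.
Semi-major axis a = (r_p + r_a)/2 = (7635.0 + 44421)/2 = 26028 km = 2.603×10⁷ m.
By Kepler's third law T = 2π√(a³/μ) = 2π × 6.651×10³ = 4.179×10⁴ s.
= 696.5 min.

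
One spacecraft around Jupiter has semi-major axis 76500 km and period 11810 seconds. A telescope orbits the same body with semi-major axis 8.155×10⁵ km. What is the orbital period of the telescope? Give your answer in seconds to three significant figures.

T₂ ≈ 4.11×10⁵ seconds

Kepler's third law: T² ∝ a³, so T₂ = T₁ (a₂/a₁)^(3/2).
a₂/a₁ = 10.66, (a₂/a₁)^(3/2) = 34.81.
T₂ = 11810 × 34.81 = 4.110×10⁵ seconds.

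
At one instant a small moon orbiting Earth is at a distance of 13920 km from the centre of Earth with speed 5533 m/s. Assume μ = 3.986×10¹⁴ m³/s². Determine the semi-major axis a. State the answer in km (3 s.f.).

a ≈ 15000 km

r = 1.392×10⁷ m.
Vis-viva rearranged: 1/a = 2/r − v²/μ = 1.437×10⁻⁷ − 7.680×10⁻⁸ = 6.687×10⁻⁸ m⁻¹.
a = 1.495×10⁷ m = 14953 km.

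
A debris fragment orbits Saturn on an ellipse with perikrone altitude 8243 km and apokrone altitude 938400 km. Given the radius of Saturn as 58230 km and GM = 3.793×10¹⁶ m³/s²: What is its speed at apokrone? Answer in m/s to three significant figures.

v ≈ 2180 m/s

r_p = 58230 + 8243 = 66473 km = 6.6473×10⁷ m.
r_a = 58230 + 938400 = 996630 km = 9.9663×10⁸ m.
Semi-major axis a = (r_p + r_a)/2 = 5.3155×10⁵ km = 5.316×10⁸ m.
Vis-viva: v² = μ(2/r − 1/a) = 3.793×10¹⁶ × (2.007×10⁻⁹ − 1.881×10⁻⁹) = 4.759×10⁶ m²/s².
v = 2182 m/s.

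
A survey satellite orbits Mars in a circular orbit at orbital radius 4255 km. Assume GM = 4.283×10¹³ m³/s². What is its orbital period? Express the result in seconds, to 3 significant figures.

T ≈ 8430 seconds

r = 4255 km = 4.255×10⁶ m.
Kepler's third law: T = 2π√(r³/μ) = 2π√((4.255×10⁶)³ / 4.283×10¹³).
r³/μ = 1.799×10⁶ s², so T = 2π × 1.341×10³ = 8.427×10³ s.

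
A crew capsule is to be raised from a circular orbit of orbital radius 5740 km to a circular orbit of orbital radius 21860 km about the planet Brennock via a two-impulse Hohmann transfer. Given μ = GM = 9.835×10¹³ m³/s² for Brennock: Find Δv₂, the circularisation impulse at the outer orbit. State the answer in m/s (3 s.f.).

r₁ = 5740 km = 5.740×10⁶ m.
r₂ = 21860 km = 2.186×10⁷ m.
Transfer ellipse a_t = (r₁ + r₂)/2 = 1.380×10⁷ m.
At r₁: circular v_c1 = √(μ/r₁) = 4139 m/s; transfer-periapsis v_p = √[μ(2/r₁ − 1/a_t)] = 5210 m/s.
At r₂: circular v_c2 = √(μ/r₂) = 2121 m/s; transfer-apoapsis v_a = √[μ(2/r₂ − 1/a_t)] = 1368 m/s.
Δv₂ = v_c2 − v_a = 753.1 m/s.

Δv ≈ 753 m/s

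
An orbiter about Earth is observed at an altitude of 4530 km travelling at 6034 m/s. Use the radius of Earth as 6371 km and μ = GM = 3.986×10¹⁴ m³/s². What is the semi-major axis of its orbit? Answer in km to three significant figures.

a ≈ 10900 km

r = 6371 + 4530 = 10901 km = 1.090×10⁷ m.
Vis-viva rearranged: 1/a = 2/r − v²/μ = 1.835×10⁻⁷ − 9.134×10⁻⁸ = 9.213×10⁻⁸ m⁻¹.
a = 1.085×10⁷ m = 10855 km.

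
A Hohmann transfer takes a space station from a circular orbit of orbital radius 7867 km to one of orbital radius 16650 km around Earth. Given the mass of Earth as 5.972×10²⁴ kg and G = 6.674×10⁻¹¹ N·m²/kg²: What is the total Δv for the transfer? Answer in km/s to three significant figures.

μ = GM = 6.674×10⁻¹¹ × 5.972×10²⁴ = 3.986×10¹⁴ m³/s².
r₁ = 7867 km = 7.867×10⁶ m.
r₂ = 16650 km = 1.665×10⁷ m.
Transfer ellipse a_t = (r₁ + r₂)/2 = 1.226×10⁷ m.
At r₁: circular v_c1 = √(μ/r₁) = 7118 m/s; transfer-perigee v_p = √[μ(2/r₁ − 1/a_t)] = 8295 m/s.
Δv₁ = v_p − v_c1 = 1178 m/s.
At r₂: circular v_c2 = √(μ/r₂) = 4893 m/s; transfer-apogee v_a = √[μ(2/r₂ − 1/a_t)] = 3920 m/s.
Δv₂ = v_c2 − v_a = 973.2 m/s.
Total Δv = Δv₁ + Δv₂ = 2151 m/s = 2.151 km/s.

Δv_total ≈ 2.15 km/s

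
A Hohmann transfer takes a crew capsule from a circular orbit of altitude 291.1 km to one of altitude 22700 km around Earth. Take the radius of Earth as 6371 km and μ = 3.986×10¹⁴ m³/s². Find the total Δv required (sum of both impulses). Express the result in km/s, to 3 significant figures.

Δv_total ≈ 3.57 km/s

r₁ = 6371 + 291.1 = 6662.1 km = 6.6621×10⁶ m.
r₂ = 6371 + 22700 = 29071 km = 2.9071×10⁷ m.
Transfer ellipse a_t = (r₁ + r₂)/2 = 1.787×10⁷ m.
At r₁: circular v_c1 = √(μ/r₁) = 7735 m/s; transfer-perigee v_p = √[μ(2/r₁ − 1/a_t)] = 9867 m/s.
Δv₁ = v_p − v_c1 = 2132 m/s.
At r₂: circular v_c2 = √(μ/r₂) = 3703 m/s; transfer-apogee v_a = √[μ(2/r₂ − 1/a_t)] = 2261 m/s.
Δv₂ = v_c2 − v_a = 1442 m/s.
Total Δv = Δv₁ + Δv₂ = 3573 m/s = 3.573 km/s.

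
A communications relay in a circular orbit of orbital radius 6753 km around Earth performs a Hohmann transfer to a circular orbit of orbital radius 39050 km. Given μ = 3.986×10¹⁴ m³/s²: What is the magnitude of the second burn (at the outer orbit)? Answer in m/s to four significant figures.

r₁ = 6753 km = 6.753×10⁶ m.
r₂ = 39050 km = 3.905×10⁷ m.
Transfer ellipse a_t = (r₁ + r₂)/2 = 2.290×10⁷ m.
At r₁: circular v_c1 = √(μ/r₁) = 7683 m/s; transfer-perigee v_p = √[μ(2/r₁ − 1/a_t)] = 10030 m/s.
At r₂: circular v_c2 = √(μ/r₂) = 3195 m/s; transfer-apogee v_a = √[μ(2/r₂ − 1/a_t)] = 1735 m/s.
Δv₂ = v_c2 − v_a = 1460 m/s.

Δv ≈ 1460 m/s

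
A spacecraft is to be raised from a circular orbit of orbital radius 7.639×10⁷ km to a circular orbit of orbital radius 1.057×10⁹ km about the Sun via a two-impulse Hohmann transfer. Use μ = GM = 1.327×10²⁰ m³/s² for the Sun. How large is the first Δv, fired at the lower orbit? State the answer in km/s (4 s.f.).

r₁ = 7.639×10⁷ km = 7.639×10¹⁰ m.
r₂ = 1.057×10⁹ km = 1.057×10¹² m.
Transfer ellipse a_t = (r₁ + r₂)/2 = 5.667×10¹¹ m.
At r₁: circular v_c1 = √(μ/r₁) = 41680 m/s; transfer-perihelion v_p = √[μ(2/r₁ − 1/a_t)] = 56920 m/s.
Δv₁ = v_p − v_c1 = 15240 m/s.
= 15.24 km/s.

Δv ≈ 15.24 km/s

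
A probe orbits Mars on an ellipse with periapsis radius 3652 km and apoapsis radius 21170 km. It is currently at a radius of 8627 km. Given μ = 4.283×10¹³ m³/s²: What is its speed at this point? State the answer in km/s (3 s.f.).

v ≈ 2.55 km/s

Semi-major axis a = (r_p + r_a)/2 = 12411 km = 1.241×10⁷ m.
Vis-viva: v² = μ(2/r − 1/a) = 4.283×10¹³ × (2.318×10⁻⁷ − 8.057×10⁻⁸) = 6.478×10⁶ m²/s².
v = 2545 m/s = 2.545 km/s.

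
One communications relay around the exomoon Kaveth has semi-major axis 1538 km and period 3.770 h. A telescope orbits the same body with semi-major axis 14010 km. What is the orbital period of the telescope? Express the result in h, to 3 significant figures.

Kepler's third law: T² ∝ a³, so T₂ = T₁ (a₂/a₁)^(3/2).
a₂/a₁ = 9.109, (a₂/a₁)^(3/2) = 27.49.
T₂ = 3.770 × 27.49 = 103.6 h.

T₂ ≈ 104 h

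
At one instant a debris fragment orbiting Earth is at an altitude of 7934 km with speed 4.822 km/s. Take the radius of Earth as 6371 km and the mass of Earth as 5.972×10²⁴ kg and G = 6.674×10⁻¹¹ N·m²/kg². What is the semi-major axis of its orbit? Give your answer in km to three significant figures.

μ = GM = 6.674×10⁻¹¹ × 5.972×10²⁴ = 3.986×10¹⁴ m³/s².
r = 6371 + 7934 = 14305 km = 1.430×10⁷ m.
Specific orbital energy ε = v²/2 − μ/r = (4822)²/2 − 3.986×10¹⁴/1.430×10⁷ = -1.624×10⁷ J/kg.
Since ε = −μ/(2a), a = −μ/(2ε) = 1.227×10⁷ m = 12274 km.

a ≈ 12300 km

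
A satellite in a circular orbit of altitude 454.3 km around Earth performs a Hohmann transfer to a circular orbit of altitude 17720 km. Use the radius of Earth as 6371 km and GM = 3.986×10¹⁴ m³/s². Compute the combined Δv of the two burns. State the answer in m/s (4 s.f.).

r₁ = 6371 + 454.3 = 6825.3 km = 6.8253×10⁶ m.
r₂ = 6371 + 17720 = 24091 km = 2.4091×10⁷ m.
Transfer ellipse a_t = (r₁ + r₂)/2 = 1.546×10⁷ m.
At r₁: circular v_c1 = √(μ/r₁) = 7642 m/s; transfer-perigee v_p = √[μ(2/r₁ − 1/a_t)] = 9540 m/s.
Δv₁ = v_p − v_c1 = 1898 m/s.
At r₂: circular v_c2 = √(μ/r₂) = 4068 m/s; transfer-apogee v_a = √[μ(2/r₂ − 1/a_t)] = 2703 m/s.
Δv₂ = v_c2 − v_a = 1365 m/s.
Total Δv = Δv₁ + Δv₂ = 3263 m/s.

Δv_total ≈ 3263 m/s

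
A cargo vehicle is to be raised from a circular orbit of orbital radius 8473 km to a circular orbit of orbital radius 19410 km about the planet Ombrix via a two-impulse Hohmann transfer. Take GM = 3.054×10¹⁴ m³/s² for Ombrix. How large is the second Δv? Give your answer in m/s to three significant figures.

r₁ = 8473 km = 8.473×10⁶ m.
r₂ = 19410 km = 1.941×10⁷ m.
Transfer ellipse a_t = (r₁ + r₂)/2 = 1.394×10⁷ m.
At r₁: circular v_c1 = √(μ/r₁) = 6004 m/s; transfer-periapsis v_p = √[μ(2/r₁ − 1/a_t)] = 7084 m/s.
At r₂: circular v_c2 = √(μ/r₂) = 3967 m/s; transfer-apoapsis v_a = √[μ(2/r₂ − 1/a_t)] = 3092 m/s.
Δv₂ = v_c2 − v_a = 874.3 m/s.

Δv ≈ 874 m/s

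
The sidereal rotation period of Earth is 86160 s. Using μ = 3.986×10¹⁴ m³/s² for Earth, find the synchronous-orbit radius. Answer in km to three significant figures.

r_sync ≈ 42200 km

A synchronous orbit has period T, so by Kepler's third law a = (μT²/4π²)^(1/3).
μT²/4π² = 3.986×10¹⁴ × (8.616×10⁴)² / 39.48 = 7.495×10²² m³.
a = 4.216×10⁷ m = 42163 km.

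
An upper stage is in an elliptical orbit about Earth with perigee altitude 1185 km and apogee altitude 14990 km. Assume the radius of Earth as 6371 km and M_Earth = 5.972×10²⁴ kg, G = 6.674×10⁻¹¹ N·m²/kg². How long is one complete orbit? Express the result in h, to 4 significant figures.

μ = GM = 6.674×10⁻¹¹ × 5.972×10²⁴ = 3.986×10¹⁴ m³/s².
r_p = 6371 + 1185 = 7556.0 km = 7.5560×10⁶ m.
r_a = 6371 + 14990 = 21361 km = 2.1361×10⁷ m.
Semi-major axis a = (r_p + r_a)/2 = (7556.0 + 21361)/2 = 14458 km = 1.446×10⁷ m.
By Kepler's third law T = 2π√(a³/μ) = 2π × 2.754×10³ = 1.730×10⁴ s.
= 4.806 h.

T ≈ 4.806 h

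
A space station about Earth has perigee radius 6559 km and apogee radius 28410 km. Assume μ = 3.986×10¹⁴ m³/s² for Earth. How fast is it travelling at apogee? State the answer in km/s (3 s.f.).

Semi-major axis a = (r_p + r_a)/2 = 17484 km = 1.748×10⁷ m.
Vis-viva: v² = μ(2/r − 1/a) = 3.986×10¹⁴ × (7.040×10⁻⁸ − 5.719×10⁻⁸) = 5.263×10⁶ m²/s².
v = 2294 m/s = 2.294 km/s.

v ≈ 2.29 km/s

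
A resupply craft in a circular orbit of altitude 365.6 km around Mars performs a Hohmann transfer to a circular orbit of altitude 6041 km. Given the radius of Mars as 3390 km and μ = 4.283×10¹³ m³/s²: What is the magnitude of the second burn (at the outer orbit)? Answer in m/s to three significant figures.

r₁ = 3390 + 365.6 = 3755.6 km = 3.7556×10⁶ m.
r₂ = 3390 + 6041 = 9431.0 km = 9.4310×10⁶ m.
Transfer ellipse a_t = (r₁ + r₂)/2 = 6.593×10⁶ m.
At r₁: circular v_c1 = √(μ/r₁) = 3377 m/s; transfer-periapsis v_p = √[μ(2/r₁ − 1/a_t)] = 4039 m/s.
At r₂: circular v_c2 = √(μ/r₂) = 2131 m/s; transfer-apoapsis v_a = √[μ(2/r₂ − 1/a_t)] = 1608 m/s.
Δv₂ = v_c2 − v_a = 522.7 m/s.

Δv ≈ 523 m/s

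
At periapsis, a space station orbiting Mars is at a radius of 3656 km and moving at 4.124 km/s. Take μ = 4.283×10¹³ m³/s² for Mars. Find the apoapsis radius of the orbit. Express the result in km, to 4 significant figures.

apoapsis radius ≈ 9681 km

r_p = 3.656×10⁶ m.
Specific energy ε = v²/2 − μ/r = -3.211×10⁶ J/kg, so a = −μ/(2ε) = 6.669×10⁶ m.
The apsides satisfy r_p + r_a = 2a, so the apoapsis radius is 2a − r_p = 9.681×10⁶ m = 9681.3 km.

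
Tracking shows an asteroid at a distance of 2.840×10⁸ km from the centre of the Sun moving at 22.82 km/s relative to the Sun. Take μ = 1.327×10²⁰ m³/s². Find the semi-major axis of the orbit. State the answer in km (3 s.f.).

a ≈ 3.21×10⁸ km

r = 2.840×10¹¹ m.
Vis-viva rearranged: 1/a = 2/r − v²/μ = 7.042×10⁻¹² − 3.924×10⁻¹² = 3.118×10⁻¹² m⁻¹.
a = 3.207×10¹¹ m = 3.2072×10⁸ km.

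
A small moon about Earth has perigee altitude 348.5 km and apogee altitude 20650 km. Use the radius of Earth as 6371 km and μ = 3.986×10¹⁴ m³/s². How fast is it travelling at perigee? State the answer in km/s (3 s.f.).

r_p = 6371 + 348.5 = 6719.5 km = 6.7195×10⁶ m.
r_a = 6371 + 20650 = 27021 km = 2.7021×10⁷ m.
Semi-major axis a = (r_p + r_a)/2 = 16870 km = 1.687×10⁷ m.
Vis-viva: v² = μ(2/r − 1/a) = 3.986×10¹⁴ × (2.976×10⁻⁷ − 5.928×10⁻⁸) = 9.501×10⁷ m²/s².
v = 9747 m/s = 9.747 km/s.

v ≈ 9.75 km/s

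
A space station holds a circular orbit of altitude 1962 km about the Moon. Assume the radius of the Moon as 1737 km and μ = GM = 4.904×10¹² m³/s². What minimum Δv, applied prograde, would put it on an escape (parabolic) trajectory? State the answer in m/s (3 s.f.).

Δv ≈ 477 m/s

r = 1737 + 1962 = 3699.0 km = 3.6990×10⁶ m.
Circular speed v_c = √(μ/r) = 1151 m/s.
Escape speed v_esc = √(2μ/r) = √2 × v_c = 1628 m/s.
Δv = v_esc − v_c = 476.9 m/s.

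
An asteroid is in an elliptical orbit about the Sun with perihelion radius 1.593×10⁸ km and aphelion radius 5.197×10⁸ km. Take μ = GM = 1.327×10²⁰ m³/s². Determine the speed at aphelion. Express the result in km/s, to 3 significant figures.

Semi-major axis a = (r_p + r_a)/2 = 3.3950×10⁸ km = 3.395×10¹¹ m.
Vis-viva: v² = μ(2/r − 1/a) = 1.327×10²⁰ × (3.848×10⁻¹² − 2.946×10⁻¹²) = 1.198×10⁸ m²/s².
v = 10950 m/s = 10.95 km/s.

v ≈ 10.9 km/s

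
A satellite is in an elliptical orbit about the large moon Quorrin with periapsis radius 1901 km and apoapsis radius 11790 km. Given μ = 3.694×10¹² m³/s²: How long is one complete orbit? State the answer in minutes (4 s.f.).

T ≈ 975.9 minutes

Semi-major axis a = (r_p + r_a)/2 = (1901.0 + 11790)/2 = 6845.5 km = 6.846×10⁶ m.
By Kepler's third law T = 2π√(a³/μ) = 2π × 9.319×10³ = 5.855×10⁴ s.
= 975.9 minutes.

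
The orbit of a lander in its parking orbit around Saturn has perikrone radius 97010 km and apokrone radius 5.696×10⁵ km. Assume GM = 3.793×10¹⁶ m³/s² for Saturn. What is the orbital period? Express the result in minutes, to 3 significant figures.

T ≈ 3270 minutes

Semi-major axis a = (r_p + r_a)/2 = (97010 + 5.6960×10⁵)/2 = 3.3330×10⁵ km = 3.333×10⁸ m.
By Kepler's third law T = 2π√(a³/μ) = 2π × 3.124×10⁴ = 1.963×10⁵ s.
= 3272 minutes.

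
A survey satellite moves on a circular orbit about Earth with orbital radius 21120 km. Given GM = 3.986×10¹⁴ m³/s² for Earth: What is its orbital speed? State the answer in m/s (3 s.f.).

v ≈ 4340 m/s

r = 21120 km = 2.112×10⁷ m.
For a circular orbit v = √(μ/r) = √(3.986×10¹⁴ / 2.112×10⁷) = √(1.887×10⁷) = 4344 m/s.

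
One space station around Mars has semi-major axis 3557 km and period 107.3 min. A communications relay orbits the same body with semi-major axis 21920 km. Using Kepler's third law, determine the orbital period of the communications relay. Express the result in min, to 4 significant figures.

Kepler's third law: T² ∝ a³, so T₂ = T₁ (a₂/a₁)^(3/2).
a₂/a₁ = 6.162, (a₂/a₁)^(3/2) = 15.30.
T₂ = 107.3 × 15.30 = 1641 min.

T₂ ≈ 1641 min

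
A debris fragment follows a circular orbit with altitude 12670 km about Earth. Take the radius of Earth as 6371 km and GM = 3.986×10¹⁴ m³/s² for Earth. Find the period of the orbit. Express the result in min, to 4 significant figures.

r = 6371 + 12670 = 19041 km = 1.9041×10⁷ m.
Kepler's third law: T = 2π√(r³/μ) = 2π√((1.904×10⁷)³ / 3.986×10¹⁴).
r³/μ = 1.732×10⁷ s², so T = 2π × 4.162×10³ = 2.615×10⁴ s.
Converting: 2.615×10⁴ s ÷ 60.00 = 435.8 min.

T ≈ 435.8 min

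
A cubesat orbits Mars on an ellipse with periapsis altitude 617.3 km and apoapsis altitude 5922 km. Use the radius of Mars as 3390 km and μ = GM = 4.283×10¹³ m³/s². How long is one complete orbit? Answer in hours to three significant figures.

r_p = 3390 + 617.3 = 4007.3 km = 4.0073×10⁶ m.
r_a = 3390 + 5922 = 9312.0 km = 9.3120×10⁶ m.
Semi-major axis a = (r_p + r_a)/2 = (4007.3 + 9312.0)/2 = 6659.6 km = 6.660×10⁶ m.
By Kepler's third law T = 2π√(a³/μ) = 2π × 2.626×10³ = 1.650×10⁴ s.
= 4.583 hours.

T ≈ 4.58 hours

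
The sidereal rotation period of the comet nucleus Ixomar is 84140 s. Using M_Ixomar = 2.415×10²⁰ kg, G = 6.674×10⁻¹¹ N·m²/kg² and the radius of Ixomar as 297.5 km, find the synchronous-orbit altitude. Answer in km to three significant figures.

μ = GM = 6.674×10⁻¹¹ × 2.415×10²⁰ = 1.612×10¹⁰ m³/s².
A synchronous orbit has period T, so by Kepler's third law a = (μT²/4π²)^(1/3).
μT²/4π² = 1.612×10¹⁰ × (8.414×10⁴)² / 39.48 = 2.890×10¹⁸ m³.
a = 1.424×10⁶ m = 1424.5 km.
Altitude h = a − R = 1424.5 − 297.5 = 1127.0 km.

h_sync ≈ 1130 km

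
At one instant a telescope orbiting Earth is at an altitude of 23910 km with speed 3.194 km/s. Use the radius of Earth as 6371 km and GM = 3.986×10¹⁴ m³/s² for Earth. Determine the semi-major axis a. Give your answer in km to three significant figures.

a ≈ 24700 km

r = 6371 + 23910 = 30281 km = 3.028×10⁷ m.
Vis-viva rearranged: 1/a = 2/r − v²/μ = 6.605×10⁻⁸ − 2.559×10⁻⁸ = 4.045×10⁻⁸ m⁻¹.
a = 2.472×10⁷ m = 24719 km.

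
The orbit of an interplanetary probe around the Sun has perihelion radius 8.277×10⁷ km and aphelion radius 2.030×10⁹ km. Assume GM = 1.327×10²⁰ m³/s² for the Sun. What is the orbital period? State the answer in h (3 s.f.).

Semi-major axis a = (r_p + r_a)/2 = (8.2770×10⁷ + 2.0300×10⁹)/2 = 1.0564×10⁹ km = 1.056×10¹² m.
By Kepler's third law T = 2π√(a³/μ) = 2π × 9.425×10⁷ = 5.922×10⁸ s.
= 1.645×10⁵ h.

T ≈ 165000 h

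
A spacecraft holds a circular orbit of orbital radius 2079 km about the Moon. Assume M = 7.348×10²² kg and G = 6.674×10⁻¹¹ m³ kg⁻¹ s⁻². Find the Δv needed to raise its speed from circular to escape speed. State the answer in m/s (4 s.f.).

Δv ≈ 636.2 m/s

μ = GM = 6.674×10⁻¹¹ × 7.348×10²² = 4.904×10¹² m³/s².
r = 2079 km = 2.079×10⁶ m.
Circular speed v_c = √(μ/r) = 1536 m/s.
Escape speed v_esc = √(2μ/r) = √2 × v_c = 2172 m/s.
Δv = v_esc − v_c = 636.2 m/s.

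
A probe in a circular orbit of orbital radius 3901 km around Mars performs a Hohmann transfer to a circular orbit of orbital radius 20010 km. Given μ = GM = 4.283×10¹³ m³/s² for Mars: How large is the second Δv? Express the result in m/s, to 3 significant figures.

Δv ≈ 627 m/s

r₁ = 3901 km = 3.901×10⁶ m.
r₂ = 20010 km = 2.001×10⁷ m.
Transfer ellipse a_t = (r₁ + r₂)/2 = 1.196×10⁷ m.
At r₁: circular v_c1 = √(μ/r₁) = 3313 m/s; transfer-periapsis v_p = √[μ(2/r₁ − 1/a_t)] = 4287 m/s.
At r₂: circular v_c2 = √(μ/r₂) = 1463 m/s; transfer-apoapsis v_a = √[μ(2/r₂ − 1/a_t)] = 835.7 m/s.
Δv₂ = v_c2 − v_a = 627.3 m/s.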